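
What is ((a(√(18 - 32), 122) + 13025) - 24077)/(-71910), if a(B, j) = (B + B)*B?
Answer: 1108/7191 ≈ 0.15408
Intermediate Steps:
a(B, j) = 2*B² (a(B, j) = (2*B)*B = 2*B²)
((a(√(18 - 32), 122) + 13025) - 24077)/(-71910) = ((2*(√(18 - 32))² + 13025) - 24077)/(-71910) = ((2*(√(-14))² + 13025) - 24077)*(-1/71910) = ((2*(I*√14)² + 13025) - 24077)*(-1/71910) = ((2*(-14) + 13025) - 24077)*(-1/71910) = ((-28 + 13025) - 24077)*(-1/71910) = (12997 - 24077)*(-1/71910) = -11080*(-1/71910) = 1108/7191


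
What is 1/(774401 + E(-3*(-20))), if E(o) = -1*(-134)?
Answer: 1/774535 ≈ 1.2911e-6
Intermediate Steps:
E(o) = 134
1/(774401 + E(-3*(-20))) = 1/(774401 + 134) = 1/774535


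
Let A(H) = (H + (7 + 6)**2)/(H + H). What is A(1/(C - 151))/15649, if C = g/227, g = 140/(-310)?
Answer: -89786266/110122013 ≈ -0.81533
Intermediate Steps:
g = -14/31 (g = 140*(-1/310) = -14/31 ≈ -0.45161)
C = -14/7037 (C = -14/31/227 = -14/31*1/227 = -14/7037 ≈ -0.0019895)
A(H) = (169 + H)/(2*H) (A(H) = (H + 13**2)/((2*H)) = (H + 169)*(1/(2*H)) = (169 + H)*(1/(2*H)) = (169 + H)/(2*H))
A(1/(C - 151))/15649 = ((169 + 1/(-14/7037 - 151))/(2*(1/(-14/7037 - 151))))/15649 = ((169 + 1/(-1062601/7037))/(2*(1/(-1062601/7037))))*(1/15649) = ((169 - 7037/1062601)/(2*(-7037/1062601)))*(1/15649) = ((1/2)*(-1062601/7037)*(179572532/1062601))*(1/15649) = -89786266/7037*1/15649 = -89786266/110122013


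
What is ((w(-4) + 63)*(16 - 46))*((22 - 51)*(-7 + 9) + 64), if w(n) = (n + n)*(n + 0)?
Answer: -17100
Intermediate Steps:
w(n) = 2*n**2 (w(n) = (2*n)*n = 2*n**2)
((w(-4) + 63)*(16 - 46))*((22 - 51)*(-7 + 9) + 64) = ((2*(-4)**2 + 63)*(16 - 46))*((22 - 51)*(-7 + 9) + 64) = ((2*16 + 63)*(-30))*(-29*2 + 64) = ((32 + 63)*(-30))*(-58 + 64) = (95*(-30))*6 = -2850*6 = -17100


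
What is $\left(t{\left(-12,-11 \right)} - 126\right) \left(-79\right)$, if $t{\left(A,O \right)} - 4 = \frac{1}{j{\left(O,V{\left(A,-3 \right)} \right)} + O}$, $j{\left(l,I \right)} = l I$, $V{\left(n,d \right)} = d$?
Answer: $\frac{211957}{22} \approx 9634.4$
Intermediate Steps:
$j{\left(l,I \right)} = I l$
$t{\left(A,O \right)} = 4 - \frac{1}{2 O}$ ($t{\left(A,O \right)} = 4 + \frac{1}{- 3 O + O} = 4 + \frac{1}{\left(-2\right) O} = 4 - \frac{1}{2 O}$)
$\left(t{\left(-12,-11 \right)} - 126\right) \left(-79\right) = \left(\left(4 - \frac{1}{2 \left(-11\right)}\right) - 126\right) \left(-79\right) = \left(\left(4 - - \frac{1}{22}\right) - 126\right) \left(-79\right) = \left(\left(4 + \frac{1}{22}\right) - 126\right) \left(-79\right) = \left(\frac{89}{22} - 126\right) \left(-79\right) = \left(- \frac{2683}{22}\right) \left(-79\right) = \frac{211957}{22}$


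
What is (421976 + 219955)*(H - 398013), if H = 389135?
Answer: -5699063418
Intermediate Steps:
(421976 + 219955)*(H - 398013) = (421976 + 219955)*(389135 - 398013) = 641931*(-8878) = -5699063418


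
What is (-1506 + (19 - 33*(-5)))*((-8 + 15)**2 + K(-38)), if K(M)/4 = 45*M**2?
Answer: -343679018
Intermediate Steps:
K(M) = 180*M**2 (K(M) = 4*(45*M**2) = 180*M**2)
(-1506 + (19 - 33*(-5)))*((-8 + 15)**2 + K(-38)) = (-1506 + (19 - 33*(-5)))*((-8 + 15)**2 + 180*(-38)**2) = (-1506 + (19 + 165))*(7**2 + 180*1444) = (-1506 + 184)*(49 + 259920) = -1322*259969 = -343679018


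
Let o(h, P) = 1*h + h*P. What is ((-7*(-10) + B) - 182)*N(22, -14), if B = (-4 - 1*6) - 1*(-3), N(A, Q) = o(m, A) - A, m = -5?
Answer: 16303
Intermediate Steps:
o(h, P) = h + P*h
N(A, Q) = -5 - 6*A (N(A, Q) = -5*(1 + A) - A = (-5 - 5*A) - A = -5 - 6*A)
B = -7 (B = (-4 - 6) + 3 = -10 + 3 = -7)
((-7*(-10) + B) - 182)*N(22, -14) = ((-7*(-10) - 7) - 182)*(-5 - 6*22) = ((70 - 7) - 182)*(-5 - 132) = (63 - 182)*(-137) = -119*(-137) = 16303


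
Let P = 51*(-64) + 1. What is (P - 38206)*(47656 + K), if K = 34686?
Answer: -3414640398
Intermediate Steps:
P = -3263 (P = -3264 + 1 = -3263)
(P - 38206)*(47656 + K) = (-3263 - 38206)*(47656 + 34686) = -41469*82342 = -3414640398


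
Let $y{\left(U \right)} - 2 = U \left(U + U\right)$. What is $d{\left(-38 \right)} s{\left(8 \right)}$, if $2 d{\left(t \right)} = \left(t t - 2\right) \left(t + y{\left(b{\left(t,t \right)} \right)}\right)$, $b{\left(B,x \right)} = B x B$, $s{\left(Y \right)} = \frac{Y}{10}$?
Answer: $\frac{17367080959088}{5} \approx 3.4734 \cdot 10^{12}$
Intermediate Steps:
$s{\left(Y \right)} = \frac{Y}{10}$ ($s{\left(Y \right)} = Y \frac{1}{10} = \frac{Y}{10}$)
$b{\left(B,x \right)} = x B^{2}$
$y{\left(U \right)} = 2 + 2 U^{2}$ ($y{\left(U \right)} = 2 + U \left(U + U\right) = 2 + U 2 U = 2 + 2 U^{2}$)
$d{\left(t \right)} = \frac{\left(-2 + t^{2}\right) \left(2 + t + 2 t^{6}\right)}{2}$ ($d{\left(t \right)} = \frac{\left(t t - 2\right) \left(t + \left(2 + 2 \left(t t^{2}\right)^{2}\right)\right)}{2} = \frac{\left(t^{2} - 2\right) \left(t + \left(2 + 2 \left(t^{3}\right)^{2}\right)\right)}{2} = \frac{\left(-2 + t^{2}\right) \left(t + \left(2 + 2 t^{6}\right)\right)}{2} = \frac{\left(-2 + t^{2}\right) \left(2 + t + 2 t^{6}\right)}{2}$)
$d{\left(-38 \right)} s{\left(8 \right)} = \left(-2 + \left(-38\right)^{2} + \left(-38\right)^{8} + \frac{\left(-38\right)^{3}}{2} - -38 - 2 \left(-38\right)^{6}\right) \frac{1}{10} \cdot 8 = \left(-2 + 1444 + 4347792138496 + \frac{1}{2} \left(-54872\right) + 38 - 6021872768\right) \frac{4}{5} = \left(-2 + 1444 + 4347792138496 - 27436 + 38 - 6021872768\right) \frac{4}{5} = 4341770239772 \cdot \frac{4}{5} = \frac{17367080959088}{5}$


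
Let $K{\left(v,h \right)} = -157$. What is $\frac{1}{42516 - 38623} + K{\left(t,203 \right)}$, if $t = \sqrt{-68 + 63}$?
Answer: $- \frac{611200}{3893} \approx -157.0$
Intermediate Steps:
$t = i \sqrt{5}$ ($t = \sqrt{-5} = i \sqrt{5} \approx 2.2361 i$)
$\frac{1}{42516 - 38623} + K{\left(t,203 \right)} = \frac{1}{42516 - 38623} - 157 = \frac{1}{3893} - 157 = - \frac{611200}{3893}$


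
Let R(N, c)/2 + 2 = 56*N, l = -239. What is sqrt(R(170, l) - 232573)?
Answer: I*sqrt(213537) ≈ 462.1*I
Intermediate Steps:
R(N, c) = -4 + 112*N (R(N, c) = -4 + 2*(56*N) = -4 + 112*N)
sqrt(R(170, l) - 232573) = sqrt((-4 + 112*170) - 232573) = sqrt((-4 + 19040) - 232573) = sqrt(19036 - 232573) = sqrt(-213537) = I*sqrt(213537)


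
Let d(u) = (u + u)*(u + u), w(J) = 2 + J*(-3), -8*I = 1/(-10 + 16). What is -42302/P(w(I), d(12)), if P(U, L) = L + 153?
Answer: -42302/729 ≈ -58.027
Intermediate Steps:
I = -1/48 (I = -1/(8*(-10 + 16)) = -⅛/6 = -⅛*⅙ = -1/48 ≈ -0.020833)
w(J) = 2 - 3*J
d(u) = 4*u² (d(u) = (2*u)*(2*u) = 4*u²)
P(U, L) = 153 + L
-42302/P(w(I), d(12)) = -42302/(153 + 4*12²) = -42302/(153 + 4*144) = -42302/(153 + 576) = -42302/729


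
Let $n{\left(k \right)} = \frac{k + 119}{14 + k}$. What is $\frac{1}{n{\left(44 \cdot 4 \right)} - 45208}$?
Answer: $- \frac{38}{1717845} \approx -2.2121 \cdot 10^{-5}$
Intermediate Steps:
$n{\left(k \right)} = \frac{119 + k}{14 + k}$
$\frac{1}{n{\left(44 \cdot 4 \right)} - 45208} = \frac{1}{\frac{119 + 44 \cdot 4}{14 + 44 \cdot 4} - 45208} = \frac{1}{\frac{119 + 176}{14 + 176} - 45208} = \frac{1}{\frac{1}{190} \cdot 295 - 45208} = \frac{1}{\frac{59}{38} - 45208} = \frac{1}{- \frac{1717845}{38}} = - \frac{38}{1717845}$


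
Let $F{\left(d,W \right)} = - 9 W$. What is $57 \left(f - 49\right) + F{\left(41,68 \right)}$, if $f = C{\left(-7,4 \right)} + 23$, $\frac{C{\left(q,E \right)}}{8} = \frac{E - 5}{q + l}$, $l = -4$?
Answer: $- \frac{22578}{11} \approx -2052.5$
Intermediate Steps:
$C{\left(q,E \right)} = \frac{8 \left(-5 + E\right)}{-4 + q}$ ($C{\left(q,E \right)} = 8 \frac{E - 5}{q - 4} = 8 \frac{-5 + E}{-4 + q} = \frac{8 \left(-5 + E\right)}{-4 + q}$)
$f = \frac{261}{11}$ ($f = \frac{8 \left(-5 + 4\right)}{-4 - 7} + 23 = 8 \frac{1}{-11} \left(-1\right) + 23 = 8 \left(- \frac{1}{11}\right) \left(-1\right) + 23 = \frac{8}{11} + 23 = \frac{261}{11} \approx 23.727$)
$57 \left(f - 49\right) + F{\left(41,68 \right)} = 57 \left(\frac{261}{11} - 49\right) - 612 = 57 \left(- \frac{278}{11}\right) - 612 = - \frac{15846}{11} - 612 = - \frac{22578}{11}$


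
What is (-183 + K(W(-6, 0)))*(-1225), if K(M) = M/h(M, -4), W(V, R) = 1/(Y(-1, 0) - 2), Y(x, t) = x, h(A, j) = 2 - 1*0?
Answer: 1346275/6 ≈ 2.2438e+5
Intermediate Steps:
h(A, j) = 2 (h(A, j) = 2 + 0 = 2)
W(V, R) = -⅓ (W(V, R) = 1/(-1 - 2) = 1/(-3) = -⅓)
K(M) = M/2
(-183 + K(W(-6, 0)))*(-1225) = (-183 + (½)*(-⅓))*(-1225) = (-183 - ⅙)*(-1225) = -1099/6*(-1225) = 1346275/6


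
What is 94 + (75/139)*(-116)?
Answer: 4366/139 ≈ 31.410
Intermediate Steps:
94 + (75/139)*(-116) = 94 - 8700/139 = 4366/139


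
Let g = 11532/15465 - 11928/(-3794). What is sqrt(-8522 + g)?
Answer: I*sqrt(16624139927136130)/1397005 ≈ 92.294*I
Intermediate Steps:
g = 5433784/1397005 (g = 11532*(1/15465) - 11928*(-1/3794) = 3844/5155 + 852/271 = 5433784/1397005 ≈ 3.8896)
sqrt(-8522 + g) = sqrt(-8522 + 5433784/1397005) = sqrt(-11899842826/1397005) = I*sqrt(16624139927136130)/1397005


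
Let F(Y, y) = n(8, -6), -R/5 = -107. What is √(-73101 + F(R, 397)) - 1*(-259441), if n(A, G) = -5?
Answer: 259441 + I*√73106 ≈ 2.5944e+5 + 270.38*I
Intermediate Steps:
R = 535 (R = -5*(-107) = 535)
F(Y, y) = -5
√(-73101 + F(R, 397)) - 1*(-259441) = √(-73101 - 5) - 1*(-259441) = √(-73106) + 259441 = I*√73106 + 259441 = 259441 + I*√73106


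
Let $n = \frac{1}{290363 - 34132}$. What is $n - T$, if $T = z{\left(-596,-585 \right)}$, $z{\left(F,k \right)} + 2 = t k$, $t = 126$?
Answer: $\frac{18887299473}{256231} \approx 73712.0$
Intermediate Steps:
$n = \frac{1}{256231} \approx 3.9027 \cdot 10^{-6}$
$z{\left(F,k \right)} = -2 + 126 k$
$T = -73712$ ($T = -2 + 126 \left(-585\right) = -2 - 73710 = -73712$)
$n - T = \frac{1}{256231} - -73712 = \frac{1}{256231} + 73712 = \frac{18887299473}{256231}$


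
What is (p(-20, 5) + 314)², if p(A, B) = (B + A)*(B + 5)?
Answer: 26896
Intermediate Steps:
p(A, B) = (5 + B)*(A + B) (p(A, B) = (A + B)*(5 + B) = (5 + B)*(A + B))
(p(-20, 5) + 314)² = ((5² + 5*(-20) + 5*5 - 20*5) + 314)² = ((25 - 100 + 25 - 100) + 314)² = (-150 + 314)² = 164² = 26896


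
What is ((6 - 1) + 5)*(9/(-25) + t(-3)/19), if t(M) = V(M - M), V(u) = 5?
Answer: -92/95 ≈ -0.96842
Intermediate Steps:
t(M) = 5
((6 - 1) + 5)*(9/(-25) + t(-3)/19) = ((6 - 1) + 5)*(9/(-25) + 5/19) = (5 + 5)*(9*(-1/25) + 5*(1/19)) = 10*(-9/25 + 5/19) = 10*(-46/475) = -92/95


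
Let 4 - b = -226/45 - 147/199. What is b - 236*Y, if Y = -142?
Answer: 300187369/8955 ≈ 33522.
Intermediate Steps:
b = 87409/8955 (b = 4 - (-226/45 - 147/199) = 4 - 1*(-51589/8955) = 4 + 51589/8955 = 87409/8955 ≈ 9.7609)
b - 236*Y = 87409/8955 - 236*(-142) = 87409/8955 + 33512 = 300187369/8955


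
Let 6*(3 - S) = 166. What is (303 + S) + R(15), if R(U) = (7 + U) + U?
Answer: 946/3 ≈ 315.33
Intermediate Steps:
S = -74/3 (S = 3 - 1/6*166 = 3 - 83/3 = -74/3 ≈ -24.667)
R(U) = 7 + 2*U
(303 + S) + R(15) = (303 - 74/3) + (7 + 2*15) = 835/3 + (7 + 30) = 835/3 + 37 = 946/3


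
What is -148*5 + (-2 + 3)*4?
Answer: -736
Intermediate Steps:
-148*5 + (-2 + 3)*4 = -740 + 1*4 = -740 + 4 = -736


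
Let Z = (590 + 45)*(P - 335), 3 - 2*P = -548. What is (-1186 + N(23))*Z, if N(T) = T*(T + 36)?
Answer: -12921615/2 ≈ -6.4608e+6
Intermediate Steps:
P = 551/2 (P = 3/2 - ½*(-548) = 3/2 + 274 = 551/2 ≈ 275.50)
N(T) = T*(36 + T)
Z = -75565/2 (Z = (590 + 45)*(551/2 - 335) = 635*(-119/2) = -75565/2 ≈ -37783.)
(-1186 + N(23))*Z = (-1186 + 23*(36 + 23))*(-75565/2) = (-1186 + 23*59)*(-75565/2) = (-1186 + 1357)*(-75565/2) = 171*(-75565/2) = -12921615/2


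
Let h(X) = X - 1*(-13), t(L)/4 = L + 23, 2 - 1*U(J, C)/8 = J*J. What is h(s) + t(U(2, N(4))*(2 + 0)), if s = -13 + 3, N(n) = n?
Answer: -33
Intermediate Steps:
U(J, C) = 16 - 8*J² (U(J, C) = 16 - 8*J*J = 16 - 8*J²)
t(L) = 92 + 4*L (t(L) = 4*(L + 23) = 4*(23 + L) = 92 + 4*L)
s = -10
h(X) = 13 + X (h(X) = X + 13 = 13 + X)
h(s) + t(U(2, N(4))*(2 + 0)) = (13 - 10) + (92 + 4*((16 - 8*2²)*(2 + 0))) = 3 + (92 + 4*((16 - 8*4)*2)) = 3 + (92 + 4*((16 - 32)*2)) = 3 + (92 + 4*(-16*2)) = 3 + (92 + 4*(-32)) = 3 + (92 - 128) = 3 - 36 = -33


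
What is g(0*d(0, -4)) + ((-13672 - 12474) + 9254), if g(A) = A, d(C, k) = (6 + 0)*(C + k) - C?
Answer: -16892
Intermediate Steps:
d(C, k) = 5*C + 6*k (d(C, k) = 6*(C + k) - C = (6*C + 6*k) - C = 5*C + 6*k)
g(0*d(0, -4)) + ((-13672 - 12474) + 9254) = 0*(5*0 + 6*(-4)) + ((-13672 - 12474) + 9254) = 0*(0 - 24) + (-26146 + 9254) = 0*(-24) - 16892 = 0 - 16892 = -16892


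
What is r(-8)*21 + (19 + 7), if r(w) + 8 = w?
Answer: -310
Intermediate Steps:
r(w) = -8 + w
r(-8)*21 + (19 + 7) = (-8 - 8)*21 + (19 + 7) = -16*21 + 26 = -336 + 26 = -310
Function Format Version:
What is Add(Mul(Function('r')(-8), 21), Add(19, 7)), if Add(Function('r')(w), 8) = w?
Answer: -310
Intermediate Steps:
Function('r')(w) = Add(-8, w)
Add(Mul(Function('r')(-8), 21), Add(19, 7)) = Add(Mul(Add(-8, -8), 21), Add(19, 7)) = Add(Mul(-16, 21), 26) = Add(-336, 26) = -310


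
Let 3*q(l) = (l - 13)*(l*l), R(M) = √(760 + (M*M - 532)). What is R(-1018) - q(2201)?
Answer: -10599549388/3 + 2*√259138 ≈ -3.5332e+9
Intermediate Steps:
R(M) = √(228 + M²) (R(M) = √(760 + (M² - 532)) = √(760 + (-532 + M²)) = √(228 + M²))
q(l) = l²*(-13 + l)/3 (q(l) = ((l - 13)*(l*l))/3 = ((-13 + l)*l²)/3 = (l²*(-13 + l))/3 = l²*(-13 + l)/3)
R(-1018) - q(2201) = √(228 + (-1018)²) - 2201²*(-13 + 2201)/3 = √(228 + 1036324) - 4844401*2188/3 = √1036552 - 1*10599549388/3 = 2*√259138 - 10599549388/3 = -10599549388/3 + 2*√259138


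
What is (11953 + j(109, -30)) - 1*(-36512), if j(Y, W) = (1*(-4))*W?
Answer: 48585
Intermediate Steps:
j(Y, W) = -4*W
(11953 + j(109, -30)) - 1*(-36512) = (11953 - 4*(-30)) - 1*(-36512) = (11953 + 120) + 36512 = 12073 + 36512 = 48585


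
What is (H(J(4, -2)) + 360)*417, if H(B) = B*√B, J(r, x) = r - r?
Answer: 150120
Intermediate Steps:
J(r, x) = 0
H(B) = B^(3/2)
(H(J(4, -2)) + 360)*417 = (0^(3/2) + 360)*417 = (0 + 360)*417 = 360*417 = 150120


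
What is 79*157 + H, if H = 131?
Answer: 12534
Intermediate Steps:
79*157 + H = 79*157 + 131 = 12403 + 131 = 12534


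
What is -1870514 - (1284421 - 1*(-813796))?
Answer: -3968731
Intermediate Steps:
-1870514 - (1284421 - 1*(-813796)) = -1870514 - (1284421 + 813796) = -1870514 - 1*2098217 = -1870514 - 2098217 = -3968731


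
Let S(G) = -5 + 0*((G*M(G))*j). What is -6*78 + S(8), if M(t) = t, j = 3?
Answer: -473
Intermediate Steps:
S(G) = -5 (S(G) = -5 + 0*((G*G)*3) = -5 + 0*(G²*3) = -5 + 0*(3*G²) = -5 + 0 = -5)
-6*78 + S(8) = -6*78 - 5 = -468 - 5 = -473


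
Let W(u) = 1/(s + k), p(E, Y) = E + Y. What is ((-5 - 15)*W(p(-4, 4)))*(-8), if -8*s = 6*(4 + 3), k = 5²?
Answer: 640/79 ≈ 8.1013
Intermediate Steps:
k = 25
s = -21/4 (s = -3*(4 + 3)/4 = -3*7/4 = -⅛*42 = -21/4 ≈ -5.2500)
W(u) = 4/79 (W(u) = 1/(-21/4 + 25) = 1/(79/4) = 4/79)
((-5 - 15)*W(p(-4, 4)))*(-8) = ((-5 - 15)*(4/79))*(-8) = -20*4/79*(-8) = -80/79*(-8) = 640/79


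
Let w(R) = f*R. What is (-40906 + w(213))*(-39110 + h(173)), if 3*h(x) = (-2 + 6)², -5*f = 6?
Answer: 24144159712/15 ≈ 1.6096e+9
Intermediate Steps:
f = -6/5 (f = -⅕*6 = -6/5 ≈ -1.2000)
w(R) = -6*R/5
h(x) = 16/3 (h(x) = (-2 + 6)²/3 = (⅓)*4² = (⅓)*16 = 16/3)
(-40906 + w(213))*(-39110 + h(173)) = (-40906 - 6/5*213)*(-39110 + 16/3) = (-40906 - 1278/5)*(-117314/3) = -205808/5*(-117314/3) = 24144159712/15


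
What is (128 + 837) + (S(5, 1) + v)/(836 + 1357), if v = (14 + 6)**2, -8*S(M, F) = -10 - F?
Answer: 16933171/17544 ≈ 965.18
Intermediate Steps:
S(M, F) = 5/4 + F/8 (S(M, F) = -(-10 - F)/8 = 5/4 + F/8)
v = 400 (v = 20**2 = 400)
(128 + 837) + (S(5, 1) + v)/(836 + 1357) = (128 + 837) + ((5/4 + (1/8)*1) + 400)/(836 + 1357) = 965 + ((5/4 + 1/8) + 400)/2193 = 965 + (11/8 + 400)*(1/2193) = 965 + (3211/8)*(1/2193) = 965 + 3211/17544 = 16933171/17544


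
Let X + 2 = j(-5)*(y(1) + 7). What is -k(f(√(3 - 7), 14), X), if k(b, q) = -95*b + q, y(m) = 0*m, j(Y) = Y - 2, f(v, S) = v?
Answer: 51 + 190*I ≈ 51.0 + 190.0*I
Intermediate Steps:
j(Y) = -2 + Y
y(m) = 0
X = -51 (X = -2 + (-2 - 5)*(0 + 7) = -2 - 7*7 = -2 - 49 = -51)
k(b, q) = q - 95*b
-k(f(√(3 - 7), 14), X) = -(-51 - 95*√(3 - 7)) = -(-51 - 190*I) = 51 + 190*I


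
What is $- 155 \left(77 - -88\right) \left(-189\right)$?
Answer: $4833675$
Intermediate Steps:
$- 155 \left(77 - -88\right) \left(-189\right) = - 155 \left(77 + 88\right) \left(-189\right) = \left(-155\right) 165 \left(-189\right) = \left(-25575\right) \left(-189\right) = 4833675$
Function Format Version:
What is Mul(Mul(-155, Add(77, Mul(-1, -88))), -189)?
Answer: 4833675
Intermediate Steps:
Mul(Mul(-155, Add(77, Mul(-1, -88))), -189) = Mul(Mul(-155, Add(77, 88)), -189) = Mul(Mul(-155, 165), -189) = Mul(-25575, -189) = 4833675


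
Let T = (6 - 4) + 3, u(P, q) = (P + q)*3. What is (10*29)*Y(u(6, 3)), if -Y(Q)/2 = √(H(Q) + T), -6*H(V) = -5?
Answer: -290*√210/3 ≈ -1400.8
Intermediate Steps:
u(P, q) = 3*P + 3*q
H(V) = ⅚ (H(V) = -⅙*(-5) = ⅚)
T = 5 (T = 2 + 3 = 5)
Y(Q) = -√210/3 (Y(Q) = -2*√(⅚ + 5) = -√210/3)
(10*29)*Y(u(6, 3)) = (10*29)*(-√210/3) = 290*(-√210/3) = -290*√210/3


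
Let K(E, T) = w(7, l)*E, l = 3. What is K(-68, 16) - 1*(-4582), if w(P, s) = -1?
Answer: 4650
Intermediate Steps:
K(E, T) = -E
K(-68, 16) - 1*(-4582) = -1*(-68) - 1*(-4582) = 68 + 4582 = 4650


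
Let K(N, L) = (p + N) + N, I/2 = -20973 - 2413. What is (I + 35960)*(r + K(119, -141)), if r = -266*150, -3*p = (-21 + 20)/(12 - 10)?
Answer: 428823742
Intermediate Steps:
p = ⅙ (p = -(-21 + 20)/(3*(12 - 10)) = -(-1)/(3*2) = -⅓*(-½) = ⅙ ≈ 0.16667)
I = -46772 (I = 2*(-20973 - 2413) = 2*(-23386) = -46772)
r = -39900
K(N, L) = ⅙ + 2*N (K(N, L) = (⅙ + N) + N = ⅙ + 2*N)
(I + 35960)*(r + K(119, -141)) = (-46772 + 35960)*(-39900 + (⅙ + 2*119)) = -10812*(-39900 + (⅙ + 238)) = -10812*(-39900 + 1429/6) = -10812*(-237971/6) = 428823742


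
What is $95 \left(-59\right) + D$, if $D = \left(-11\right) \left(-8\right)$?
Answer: $-5517$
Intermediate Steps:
$D = 88$
$95 \left(-59\right) + D = 95 \left(-59\right) + 88 = -5605 + 88 = -5517$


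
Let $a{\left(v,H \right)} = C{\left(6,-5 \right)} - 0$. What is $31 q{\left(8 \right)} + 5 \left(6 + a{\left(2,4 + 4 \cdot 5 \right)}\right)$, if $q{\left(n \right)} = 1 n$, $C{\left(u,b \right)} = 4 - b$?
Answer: $323$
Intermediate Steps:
$q{\left(n \right)} = n$
$a{\left(v,H \right)} = 9$ ($a{\left(v,H \right)} = \left(4 - -5\right) - 0 = \left(4 + 5\right) + 0 = 9 + 0 = 9$)
$31 q{\left(8 \right)} + 5 \left(6 + a{\left(2,4 + 4 \cdot 5 \right)}\right) = 31 \cdot 8 + 5 \left(6 + 9\right) = 248 + 5 \cdot 15 = 248 + 75 = 323$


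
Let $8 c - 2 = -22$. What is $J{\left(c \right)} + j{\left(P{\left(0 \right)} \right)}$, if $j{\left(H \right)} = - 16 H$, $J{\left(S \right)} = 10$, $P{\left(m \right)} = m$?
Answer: $10$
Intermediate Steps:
$c = - \frac{5}{2}$ ($c = \frac{1}{4} + \frac{1}{8} \left(-22\right) = \frac{1}{4} - \frac{11}{4} = - \frac{5}{2} \approx -2.5$)
$J{\left(c \right)} + j{\left(P{\left(0 \right)} \right)} = 10 - 0 = 10 + 0 = 10$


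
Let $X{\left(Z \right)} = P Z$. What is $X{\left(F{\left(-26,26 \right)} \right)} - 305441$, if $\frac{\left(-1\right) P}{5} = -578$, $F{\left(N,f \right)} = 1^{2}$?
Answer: $-302551$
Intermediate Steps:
$F{\left(N,f \right)} = 1$
$P = 2890$ ($P = \left(-5\right) \left(-578\right) = 2890$)
$X{\left(Z \right)} = 2890 Z$
$X{\left(F{\left(-26,26 \right)} \right)} - 305441 = 2890 \cdot 1 - 305441 = 2890 - 305441 = -302551$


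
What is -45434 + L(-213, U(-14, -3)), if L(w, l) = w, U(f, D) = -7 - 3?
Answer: -45647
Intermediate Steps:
U(f, D) = -10
-45434 + L(-213, U(-14, -3)) = -45434 - 213 = -45647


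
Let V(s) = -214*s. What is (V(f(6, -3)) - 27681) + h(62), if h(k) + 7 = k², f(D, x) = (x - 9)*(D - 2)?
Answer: -13572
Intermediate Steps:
f(D, x) = (-9 + x)*(-2 + D)
h(k) = -7 + k²
(V(f(6, -3)) - 27681) + h(62) = (-214*(18 - 9*6 - 2*(-3) + 6*(-3)) - 27681) + (-7 + 62²) = (-214*(18 - 54 + 6 - 18) - 27681) + (-7 + 3844) = (-214*(-48) - 27681) + 3837 = (10272 - 27681) + 3837 = -17409 + 3837 = -13572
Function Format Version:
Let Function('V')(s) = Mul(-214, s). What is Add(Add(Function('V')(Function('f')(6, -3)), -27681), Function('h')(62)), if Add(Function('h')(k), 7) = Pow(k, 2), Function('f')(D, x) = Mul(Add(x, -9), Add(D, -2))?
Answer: -13572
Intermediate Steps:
Function('f')(D, x) = Mul(Add(-9, x), Add(-2, D))
Function('h')(k) = Add(-7, Pow(k, 2))
Add(Add(Function('V')(Function('f')(6, -3)), -27681), Function('h')(62)) = Add(Add(Mul(-214, Add(18, Mul(-9, 6), Mul(-2, -3), Mul(6, -3))), -27681), Add(-7, Pow(62, 2))) = Add(Add(Mul(-214, Add(18, -54, 6, -18)), -27681), Add(-7, 3844)) = Add(Add(Mul(-214, -48), -27681), 3837) = Add(Add(10272, -27681), 3837) = Add(-17409, 3837) = -13572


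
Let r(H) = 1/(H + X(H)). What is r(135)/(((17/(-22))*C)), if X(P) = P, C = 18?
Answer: -11/41310 ≈ -0.00026628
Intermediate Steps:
r(H) = 1/(2*H) (r(H) = 1/(H + H) = 1/(2*H))
r(135)/(((17/(-22))*C)) = ((1/2)/135)/(((17/(-22))*18)) = ((1/2)*(1/135))/((-1/22*17*18)) = 1/(270*((-17/22*18))) = 1/(270*(-153/11)) = (1/270)*(-11/153) = -11/41310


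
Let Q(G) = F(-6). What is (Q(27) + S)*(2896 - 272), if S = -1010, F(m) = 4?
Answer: -2639744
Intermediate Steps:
Q(G) = 4
(Q(27) + S)*(2896 - 272) = (4 - 1010)*(2896 - 272) = -1006*2624 = -2639744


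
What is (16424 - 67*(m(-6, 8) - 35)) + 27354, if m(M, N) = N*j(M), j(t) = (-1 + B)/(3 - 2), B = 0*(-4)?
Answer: 46659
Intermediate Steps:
B = 0
j(t) = -1 (j(t) = (-1 + 0)/(3 - 2) = -1/1 = -1*1 = -1)
m(M, N) = -N (m(M, N) = N*(-1) = -N)
(16424 - 67*(m(-6, 8) - 35)) + 27354 = (16424 - 67*(-1*8 - 35)) + 27354 = (16424 - 67*(-8 - 35)) + 27354 = (16424 - 67*(-43)) + 27354 = (16424 + 2881) + 27354 = 19305 + 27354 = 46659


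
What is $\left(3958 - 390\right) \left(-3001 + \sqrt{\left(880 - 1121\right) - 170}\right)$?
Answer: $-10707568 + 3568 i \sqrt{411} \approx -1.0708 \cdot 10^{7} + 72335.0 i$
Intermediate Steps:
$\left(3958 - 390\right) \left(-3001 + \sqrt{\left(880 - 1121\right) - 170}\right) = 3568 \left(-3001 + \sqrt{\left(880 - 1121\right) - 170}\right) = 3568 \left(-3001 + \sqrt{-241 - 170}\right) = 3568 \left(-3001 + \sqrt{-411}\right) = 3568 \left(-3001 + i \sqrt{411}\right) = -10707568 + 3568 i \sqrt{411}$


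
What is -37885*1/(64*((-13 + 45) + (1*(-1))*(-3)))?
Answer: -7577/448 ≈ -16.913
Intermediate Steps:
-37885*1/(64*((-13 + 45) + (1*(-1))*(-3))) = -37885*1/(64*(32 - 1*(-3))) = -37885*1/(64*(32 + 3)) = -37885/(64*35) = -37885/2240 = -37885*1/2240 = -7577/448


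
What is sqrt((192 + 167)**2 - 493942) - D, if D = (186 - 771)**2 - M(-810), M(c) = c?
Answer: -343035 + I*sqrt(365061) ≈ -3.4304e+5 + 604.2*I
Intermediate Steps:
D = 343035 (D = (186 - 771)**2 - 1*(-810) = (-585)**2 + 810 = 342225 + 810 = 343035)
sqrt((192 + 167)**2 - 493942) - D = sqrt((192 + 167)**2 - 493942) - 1*343035 = sqrt(359**2 - 493942) - 343035 = sqrt(128881 - 493942) - 343035 = sqrt(-365061) - 343035 = I*sqrt(365061) - 343035 = -343035 + I*sqrt(365061)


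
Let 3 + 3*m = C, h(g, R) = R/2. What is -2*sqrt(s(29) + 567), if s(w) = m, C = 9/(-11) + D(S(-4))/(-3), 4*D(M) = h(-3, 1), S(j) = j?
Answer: -sqrt(9856990)/66 ≈ -47.569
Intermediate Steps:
h(g, R) = R/2 (h(g, R) = R*(1/2) = R/2)
D(M) = 1/8 (D(M) = ((1/2)*1)/4 = (1/4)*(1/2) = 1/8)
C = -227/264 (C = 9/(-11) + (1/8)/(-3) = 9*(-1/11) + (1/8)*(-1/3) = -9/11 - 1/24 = -227/264 ≈ -0.85985)
m = -1019/792 (m = -1 + (1/3)*(-227/264) = -1 - 227/792 = -1019/792 ≈ -1.2866)
s(w) = -1019/792
-2*sqrt(s(29) + 567) = -2*sqrt(-1019/792 + 567) = -sqrt(9856990)/66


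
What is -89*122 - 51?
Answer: -10909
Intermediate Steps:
-89*122 - 51 = -10858 - 51 = -10909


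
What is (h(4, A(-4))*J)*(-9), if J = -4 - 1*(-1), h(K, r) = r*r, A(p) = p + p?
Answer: 1728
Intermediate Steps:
A(p) = 2*p
h(K, r) = r**2
J = -3 (J = -4 + 1 = -3)
(h(4, A(-4))*J)*(-9) = ((2*(-4))**2*(-3))*(-9) = ((-8)**2*(-3))*(-9) = (64*(-3))*(-9) = -192*(-9) = 1728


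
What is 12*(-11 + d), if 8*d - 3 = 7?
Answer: -117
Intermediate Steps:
d = 5/4 (d = 3/8 + (1/8)*7 = 3/8 + 7/8 = 5/4 ≈ 1.2500)
12*(-11 + d) = 12*(-11 + 5/4) = 12*(-39/4) = -117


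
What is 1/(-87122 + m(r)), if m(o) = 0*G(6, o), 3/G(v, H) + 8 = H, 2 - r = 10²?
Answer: -1/87122 ≈ -1.1478e-5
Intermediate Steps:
r = -98 (r = 2 - 1*10² = 2 - 1*100 = 2 - 100 = -98)
G(v, H) = 3/(-8 + H)
m(o) = 0 (m(o) = 0*(3/(-8 + o)) = 0)
1/(-87122 + m(r)) = 1/(-87122 + 0) = 1/(-87122) = -1/87122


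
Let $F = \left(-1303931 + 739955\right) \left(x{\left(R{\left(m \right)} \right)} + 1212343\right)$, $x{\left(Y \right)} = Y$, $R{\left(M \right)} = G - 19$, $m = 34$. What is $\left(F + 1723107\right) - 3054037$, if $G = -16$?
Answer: $-683713947538$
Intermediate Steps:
$R{\left(M \right)} = -35$ ($R{\left(M \right)} = -16 - 19 = -35$)
$F = -683712616608$ ($F = \left(-1303931 + 739955\right) \left(-35 + 1212343\right) = \left(-563976\right) 1212308 = -683712616608$)
$\left(F + 1723107\right) - 3054037 = \left(-683712616608 + 1723107\right) - 3054037 = -683710893501 - 3054037 = -683713947538$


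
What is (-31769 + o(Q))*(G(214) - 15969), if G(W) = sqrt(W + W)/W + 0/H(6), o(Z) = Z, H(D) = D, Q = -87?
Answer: 508708464 - 31856*sqrt(107)/107 ≈ 5.0871e+8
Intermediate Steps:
G(W) = sqrt(2)/sqrt(W) (G(W) = sqrt(W + W)/W + 0/6 = sqrt(2*W)/W + 0*(1/6) = (sqrt(2)*sqrt(W))/W + 0 = sqrt(2)/sqrt(W) + 0 = sqrt(2)/sqrt(W))
(-31769 + o(Q))*(G(214) - 15969) = (-31769 - 87)*(sqrt(2)/sqrt(214) - 15969) = -31856*(sqrt(2)*(sqrt(214)/214) - 15969) = -31856*(sqrt(107)/107 - 15969) = -31856*(-15969 + sqrt(107)/107) = 508708464 - 31856*sqrt(107)/107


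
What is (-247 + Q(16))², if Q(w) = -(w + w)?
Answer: 77841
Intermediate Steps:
Q(w) = -2*w
(-247 + Q(16))² = (-247 - 2*16)² = (-247 - 32)² = (-279)² = 77841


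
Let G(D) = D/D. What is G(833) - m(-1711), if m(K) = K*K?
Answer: -2927520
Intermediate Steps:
m(K) = K**2
G(D) = 1
G(833) - m(-1711) = 1 - 1*(-1711)**2 = 1 - 1*2927521 = 1 - 2927521 = -2927520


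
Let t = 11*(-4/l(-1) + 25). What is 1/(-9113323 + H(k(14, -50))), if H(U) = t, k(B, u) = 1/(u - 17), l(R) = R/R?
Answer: -1/9113092 ≈ -1.0973e-7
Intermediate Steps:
l(R) = 1
k(B, u) = 1/(-17 + u)
t = 231 (t = 11*(-4/1 + 25) = 11*(-4*1 + 25) = 11*(-4 + 25) = 11*21 = 231)
H(U) = 231
1/(-9113323 + H(k(14, -50))) = 1/(-9113323 + 231) = 1/(-9113092) = -1/9113092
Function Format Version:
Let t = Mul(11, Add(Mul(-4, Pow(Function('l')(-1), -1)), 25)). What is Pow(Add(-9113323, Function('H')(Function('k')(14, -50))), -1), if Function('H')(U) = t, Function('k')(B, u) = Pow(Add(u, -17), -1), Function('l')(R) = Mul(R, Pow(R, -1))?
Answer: Rational(-1, 9113092) ≈ -1.0973e-7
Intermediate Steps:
Function('l')(R) = 1
Function('k')(B, u) = Pow(Add(-17, u), -1)
t = 231 (t = Mul(11, Add(Mul(-4, Pow(1, -1)), 25)) = Mul(11, Add(Mul(-4, 1), 25)) = Mul(11, Add(-4, 25)) = Mul(11, 21) = 231)
Function('H')(U) = 231
Pow(Add(-9113323, Function('H')(Function('k')(14, -50))), -1) = Pow(Add(-9113323, 231), -1) = Pow(-9113092, -1) = Rational(-1, 9113092)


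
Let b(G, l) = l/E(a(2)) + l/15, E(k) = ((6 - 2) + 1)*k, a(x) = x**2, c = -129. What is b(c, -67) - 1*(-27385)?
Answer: 1642631/60 ≈ 27377.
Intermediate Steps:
E(k) = 5*k (E(k) = (4 + 1)*k = 5*k)
b(G, l) = 7*l/60 (b(G, l) = l/((5*2**2)) + l/15 = l/((5*4)) + l*(1/15) = l/20 + l/15 = 7*l/60)
b(c, -67) - 1*(-27385) = (7/60)*(-67) - 1*(-27385) = -469/60 + 27385 = 1642631/60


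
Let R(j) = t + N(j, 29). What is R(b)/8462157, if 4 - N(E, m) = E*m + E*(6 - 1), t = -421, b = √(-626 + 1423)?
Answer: -139/2820719 - 34*√797/8462157 ≈ -0.00016271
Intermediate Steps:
b = √797 ≈ 28.231
N(E, m) = 4 - 5*E - E*m (N(E, m) = 4 - (E*m + E*(6 - 1)) = 4 - (E*m + E*5) = 4 - (E*m + 5*E) = 4 - (5*E + E*m) = 4 + (-5*E - E*m) = 4 - 5*E - E*m)
R(j) = -417 - 34*j (R(j) = -421 + (4 - 5*j - 1*j*29) = -421 + (4 - 5*j - 29*j) = -421 + (4 - 34*j) = -417 - 34*j)
R(b)/8462157 = (-417 - 34*√797)/8462157 = (-417 - 34*√797)*(1/8462157) = -139/2820719 - 34*√797/8462157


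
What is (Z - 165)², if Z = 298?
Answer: 17689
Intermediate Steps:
(Z - 165)² = (298 - 165)² = 133² = 17689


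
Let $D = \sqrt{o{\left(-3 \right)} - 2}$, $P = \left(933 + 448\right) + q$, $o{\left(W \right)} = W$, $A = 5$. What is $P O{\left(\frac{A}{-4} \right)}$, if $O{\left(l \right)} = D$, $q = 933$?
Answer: $2314 i \sqrt{5} \approx 5174.3 i$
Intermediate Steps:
$P = 2314$ ($P = \left(933 + 448\right) + 933 = 1381 + 933 = 2314$)
$D = i \sqrt{5}$ ($D = \sqrt{-3 - 2} = \sqrt{-5} = i \sqrt{5} \approx 2.2361 i$)
$O{\left(l \right)} = i \sqrt{5}$
$P O{\left(\frac{A}{-4} \right)} = 2314 i \sqrt{5}$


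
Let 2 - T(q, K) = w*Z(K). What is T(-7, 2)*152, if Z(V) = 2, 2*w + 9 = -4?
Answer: 2280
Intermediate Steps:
w = -13/2 (w = -9/2 + (½)*(-4) = -9/2 - 2 = -13/2 ≈ -6.5000)
T(q, K) = 15 (T(q, K) = 2 - (-13)*2/2 = 2 - 1*(-13) = 2 + 13 = 15)
T(-7, 2)*152 = 15*152 = 2280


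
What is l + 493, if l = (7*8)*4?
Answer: 717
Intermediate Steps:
l = 224 (l = 56*4 = 224)
l + 493 = 224 + 493 = 717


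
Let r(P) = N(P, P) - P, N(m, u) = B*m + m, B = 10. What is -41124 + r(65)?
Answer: -40474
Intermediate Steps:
N(m, u) = 11*m (N(m, u) = 10*m + m = 11*m)
r(P) = 10*P (r(P) = 11*P - P = 10*P)
-41124 + r(65) = -41124 + 10*65 = -41124 + 650 = -40474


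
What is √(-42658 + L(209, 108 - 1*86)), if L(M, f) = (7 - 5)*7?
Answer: 2*I*√10661 ≈ 206.5*I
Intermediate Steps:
L(M, f) = 14 (L(M, f) = 2*7 = 14)
√(-42658 + L(209, 108 - 1*86)) = √(-42658 + 14) = √(-42644) = 2*I*√10661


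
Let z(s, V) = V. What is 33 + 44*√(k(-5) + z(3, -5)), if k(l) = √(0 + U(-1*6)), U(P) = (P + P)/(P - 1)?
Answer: 33 + 44*√(-245 + 14*√21)/7 ≈ 33.0 + 84.529*I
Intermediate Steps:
U(P) = 2*P/(-1 + P) (U(P) = (2*P)/(-1 + P) = 2*P/(-1 + P))
k(l) = 2*√21/7 (k(l) = √(0 + 2*(-1*6)/(-1 - 1*6)) = √(0 + 2*(-6)/(-1 - 6)) = √(0 + 2*(-6)/(-7)) = √(0 + 2*(-6)*(-⅐)) = √(0 + 12/7) = √(12/7) = 2*√21/7)
33 + 44*√(k(-5) + z(3, -5)) = 33 + 44*√(2*√21/7 - 5) = 33 + 44*√(-5 + 2*√21/7)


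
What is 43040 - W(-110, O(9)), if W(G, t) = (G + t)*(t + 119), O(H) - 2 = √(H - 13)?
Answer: 56112 - 26*I ≈ 56112.0 - 26.0*I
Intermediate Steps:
O(H) = 2 + √(-13 + H) (O(H) = 2 + √(H - 13) = 2 + √(-13 + H))
W(G, t) = (119 + t)*(G + t) (W(G, t) = (G + t)*(119 + t) = (119 + t)*(G + t))
43040 - W(-110, O(9)) = 43040 - ((2 + √(-13 + 9))² + 119*(-110) + 119*(2 + √(-13 + 9)) - 110*(2 + √(-13 + 9))) = 43040 - ((2 + √(-4))² - 13090 + 119*(2 + √(-4)) - 110*(2 + √(-4))) = 43040 - ((2 + 2*I)² - 13090 + 119*(2 + 2*I) - 110*(2 + 2*I)) = 43040 - ((2 + 2*I)² - 13090 + (238 + 238*I) + (-220 - 220*I)) = 43040 - (-13072 + (2 + 2*I)² + 18*I) = 43040 + (13072 - (2 + 2*I)² - 18*I) = 56112 - (2 + 2*I)² - 18*I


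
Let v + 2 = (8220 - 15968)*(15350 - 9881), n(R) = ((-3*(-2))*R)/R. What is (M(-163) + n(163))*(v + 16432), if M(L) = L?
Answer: 6650108974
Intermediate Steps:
n(R) = 6 (n(R) = (6*R)/R = 6)
v = -42373814 (v = -2 + (8220 - 15968)*(15350 - 9881) = -2 - 7748*5469 = -2 - 42373812 = -42373814)
(M(-163) + n(163))*(v + 16432) = (-163 + 6)*(-42373814 + 16432) = -157*(-42357382) = 6650108974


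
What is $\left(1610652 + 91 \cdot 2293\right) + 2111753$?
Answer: $3931068$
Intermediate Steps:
$\left(1610652 + 91 \cdot 2293\right) + 2111753 = \left(1610652 + 208663\right) + 2111753 = 1819315 + 2111753 = 3931068$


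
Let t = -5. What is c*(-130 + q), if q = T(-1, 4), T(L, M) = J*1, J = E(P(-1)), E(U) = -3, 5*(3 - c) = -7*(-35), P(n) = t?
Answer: 6118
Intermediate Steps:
P(n) = -5
c = -46 (c = 3 - (-7)*(-35)/5 = 3 - 1/5*245 = 3 - 49 = -46)
J = -3
T(L, M) = -3 (T(L, M) = -3*1 = -3)
q = -3
c*(-130 + q) = -46*(-130 - 3) = -46*(-133) = 6118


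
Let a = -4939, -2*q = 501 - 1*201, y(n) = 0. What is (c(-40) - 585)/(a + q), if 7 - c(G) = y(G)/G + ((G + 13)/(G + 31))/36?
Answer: 991/8724 ≈ 0.11359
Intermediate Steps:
q = -150 (q = -(501 - 1*201)/2 = -(501 - 201)/2 = -1/2*300 = -150)
c(G) = 7 - (13 + G)/(36*(31 + G)) (c(G) = 7 - (0/G + ((G + 13)/(G + 31))/36) = 7 - (0 + ((13 + G)/(31 + G))*(1/36)) = 7 - (0 + (13 + G)/(36*(31 + G))) = 7 - (13 + G)/(36*(31 + G)))
(c(-40) - 585)/(a + q) = ((7799 + 251*(-40))/(36*(31 - 40)) - 585)/(-4939 - 150) = ((1/36)*(7799 - 10040)/(-9) - 585)/(-5089) = ((1/36)*(-1/9)*(-2241) - 585)*(-1/5089) = (83/12 - 585)*(-1/5089) = -6937/12*(-1/5089) = 991/8724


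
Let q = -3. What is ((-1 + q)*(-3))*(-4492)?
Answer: -53904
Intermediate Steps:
((-1 + q)*(-3))*(-4492) = ((-1 - 3)*(-3))*(-4492) = -4*(-3)*(-4492) = 12*(-4492) = -53904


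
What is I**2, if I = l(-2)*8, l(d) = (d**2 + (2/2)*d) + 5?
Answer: 3136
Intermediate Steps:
l(d) = 5 + d + d**2 (l(d) = (d**2 + (2*(1/2))*d) + 5 = (d**2 + 1*d) + 5 = (d**2 + d) + 5 = (d + d**2) + 5 = 5 + d + d**2)
I = 56 (I = (5 - 2 + (-2)**2)*8 = (5 - 2 + 4)*8 = 7*8 = 56)
I**2 = 56**2 = 3136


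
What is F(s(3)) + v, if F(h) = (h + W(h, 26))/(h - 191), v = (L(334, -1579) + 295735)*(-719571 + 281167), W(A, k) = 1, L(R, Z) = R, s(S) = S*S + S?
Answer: -23233812263817/179 ≈ -1.2980e+11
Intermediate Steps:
s(S) = S + S² (s(S) = S² + S = S + S²)
v = -129797833876 (v = (334 + 295735)*(-719571 + 281167) = 296069*(-438404) = -129797833876)
F(h) = (1 + h)/(-191 + h) (F(h) = (h + 1)/(h - 191) = (1 + h)/(-191 + h))
F(s(3)) + v = (1 + 3*(1 + 3))/(-191 + 3*(1 + 3)) - 129797833876 = (1 + 3*4)/(-191 + 3*4) - 129797833876 = (1 + 12)/(-191 + 12) - 129797833876 = 13/(-179) - 129797833876 = -1/179*13 - 129797833876 = -13/179 - 129797833876 = -23233812263817/179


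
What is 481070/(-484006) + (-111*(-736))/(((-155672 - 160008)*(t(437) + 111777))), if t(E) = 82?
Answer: -265428352867384/267047656937105 ≈ -0.99394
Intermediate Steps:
481070/(-484006) + (-111*(-736))/(((-155672 - 160008)*(t(437) + 111777))) = 481070/(-484006) + (-111*(-736))/(((-155672 - 160008)*(82 + 111777))) = 481070*(-1/484006) + 81696/((-315680*111859)) = -240535/242003 + 81696/(-35311649120) = -240535/242003 + 81696*(-1/35311649120) = -240535/242003 - 2553/1103489035 = -265428352867384/267047656937105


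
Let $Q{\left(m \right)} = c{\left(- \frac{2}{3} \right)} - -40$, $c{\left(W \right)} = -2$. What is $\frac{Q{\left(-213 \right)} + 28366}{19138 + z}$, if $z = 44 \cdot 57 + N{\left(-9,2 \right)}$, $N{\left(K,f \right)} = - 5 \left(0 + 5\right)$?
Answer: $\frac{9468}{7207} \approx 1.3137$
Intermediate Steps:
$N{\left(K,f \right)} = -25$ ($N{\left(K,f \right)} = \left(-5\right) 5 = -25$)
$z = 2483$ ($z = 44 \cdot 57 - 25 = 2508 - 25 = 2483$)
$Q{\left(m \right)} = 38$ ($Q{\left(m \right)} = -2 - -40 = -2 + 40 = 38$)
$\frac{Q{\left(-213 \right)} + 28366}{19138 + z} = \frac{38 + 28366}{19138 + 2483} = \frac{28404}{21621} = 28404 \cdot \frac{1}{21621} = \frac{9468}{7207}$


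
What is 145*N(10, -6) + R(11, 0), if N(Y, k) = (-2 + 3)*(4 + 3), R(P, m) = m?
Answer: 1015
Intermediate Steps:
N(Y, k) = 7 (N(Y, k) = 1*7 = 7)
145*N(10, -6) + R(11, 0) = 145*7 + 0 = 1015 + 0 = 1015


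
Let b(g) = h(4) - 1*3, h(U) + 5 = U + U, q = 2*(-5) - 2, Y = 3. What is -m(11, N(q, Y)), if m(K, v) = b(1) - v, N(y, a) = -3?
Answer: -3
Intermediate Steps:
q = -12 (q = -10 - 2 = -12)
h(U) = -5 + 2*U (h(U) = -5 + (U + U) = -5 + 2*U)
b(g) = 0 (b(g) = (-5 + 2*4) - 1*3 = (-5 + 8) - 3 = 3 - 3 = 0)
m(K, v) = -v (m(K, v) = 0 - v = -v)
-m(11, N(q, Y)) = -(-1)*(-3) = -1*3 = -3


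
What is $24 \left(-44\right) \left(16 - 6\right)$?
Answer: $-10560$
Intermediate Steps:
$24 \left(-44\right) \left(16 - 6\right) = - 1056 \left(16 - 6\right) = \left(-1056\right) 10 = -10560$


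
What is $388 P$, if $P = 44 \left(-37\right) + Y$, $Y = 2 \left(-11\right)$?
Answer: $-640200$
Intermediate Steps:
$Y = -22$
$P = -1650$ ($P = 44 \left(-37\right) - 22 = -1628 - 22 = -1650$)
$388 P = 388 \left(-1650\right) = -640200$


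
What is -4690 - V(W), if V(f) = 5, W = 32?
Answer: -4695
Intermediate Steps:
-4690 - V(W) = -4690 - 1*5 = -4690 - 5 = -4695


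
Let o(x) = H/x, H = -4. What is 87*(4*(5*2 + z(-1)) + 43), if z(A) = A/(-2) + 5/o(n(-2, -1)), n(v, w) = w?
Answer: 7830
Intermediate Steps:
o(x) = -4/x
z(A) = 5/4 - A/2 (z(A) = A/(-2) + 5/((-4/(-1))) = A*(-½) + 5/((-4*(-1))) = -A/2 + 5/4 = 5/4 - A/2)
87*(4*(5*2 + z(-1)) + 43) = 87*(4*(5*2 + (5/4 - ½*(-1))) + 43) = 87*(4*(10 + (5/4 + ½)) + 43) = 87*(4*(10 + 7/4) + 43) = 87*(4*(47/4) + 43) = 87*(47 + 43) = 87*90 = 7830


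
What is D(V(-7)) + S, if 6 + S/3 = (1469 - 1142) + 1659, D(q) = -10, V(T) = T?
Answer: 5930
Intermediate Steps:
S = 5940 (S = -18 + 3*((1469 - 1142) + 1659) = -18 + 3*(327 + 1659) = -18 + 3*1986 = -18 + 5958 = 5940)
D(V(-7)) + S = -10 + 5940 = 5930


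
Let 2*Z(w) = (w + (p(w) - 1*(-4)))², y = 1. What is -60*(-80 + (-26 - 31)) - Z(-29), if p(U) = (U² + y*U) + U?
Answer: -279062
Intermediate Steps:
p(U) = U² + 2*U (p(U) = (U² + 1*U) + U = (U² + U) + U = (U + U²) + U = U² + 2*U)
Z(w) = (4 + w + w*(2 + w))²/2 (Z(w) = (w + (w*(2 + w) - 1*(-4)))²/2 = (w + (w*(2 + w) + 4))²/2 = (w + (4 + w*(2 + w)))²/2 = (4 + w + w*(2 + w))²/2)
-60*(-80 + (-26 - 31)) - Z(-29) = -60*(-80 + (-26 - 31)) - (4 - 29 - 29*(2 - 29))²/2 = -60*(-80 - 57) - (4 - 29 - 29*(-27))²/2 = -60*(-137) - (4 - 29 + 783)²/2 = 8220 - 758²/2 = 8220 - 574564/2 = 8220 - 1*287282 = 8220 - 287282 = -279062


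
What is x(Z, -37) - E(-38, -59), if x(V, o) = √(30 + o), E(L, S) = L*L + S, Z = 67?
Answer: -1385 + I*√7 ≈ -1385.0 + 2.6458*I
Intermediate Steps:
E(L, S) = S + L² (E(L, S) = L² + S = S + L²)
x(Z, -37) - E(-38, -59) = √(30 - 37) - (-59 + (-38)²) = √(-7) - (-59 + 1444) = I*√7 - 1*1385 = I*√7 - 1385 = -1385 + I*√7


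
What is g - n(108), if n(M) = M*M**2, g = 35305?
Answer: -1224407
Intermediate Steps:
n(M) = M**3
g - n(108) = 35305 - 1*108**3 = 35305 - 1*1259712 = 35305 - 1259712 = -1224407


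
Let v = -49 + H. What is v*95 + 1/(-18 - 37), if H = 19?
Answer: -156751/55 ≈ -2850.0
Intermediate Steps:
v = -30 (v = -49 + 19 = -30)
v*95 + 1/(-18 - 37) = -30*95 + 1/(-18 - 37) = -2850 + 1/(-55) = -2850 - 1/55 = -156751/55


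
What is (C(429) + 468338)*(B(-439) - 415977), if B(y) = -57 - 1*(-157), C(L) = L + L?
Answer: -195127824892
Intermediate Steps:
C(L) = 2*L
B(y) = 100 (B(y) = -57 + 157 = 100)
(C(429) + 468338)*(B(-439) - 415977) = (2*429 + 468338)*(100 - 415977) = (858 + 468338)*(-415877) = 469196*(-415877) = -195127824892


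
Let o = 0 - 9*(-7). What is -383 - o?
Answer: -446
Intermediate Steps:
o = 63 (o = 0 + 63 = 63)
-383 - o = -383 - 1*63 = -383 - 63 = -446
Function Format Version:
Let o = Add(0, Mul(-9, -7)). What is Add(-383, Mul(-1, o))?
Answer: -446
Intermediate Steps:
o = 63 (o = Add(0, 63) = 63)
Add(-383, Mul(-1, o)) = Add(-383, Mul(-1, 63)) = Add(-383, -63) = -446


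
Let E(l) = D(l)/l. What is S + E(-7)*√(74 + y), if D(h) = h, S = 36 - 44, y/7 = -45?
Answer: -8 + I*√241 ≈ -8.0 + 15.524*I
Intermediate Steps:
y = -315 (y = 7*(-45) = -315)
S = -8
E(l) = 1 (E(l) = l/l = 1)
S + E(-7)*√(74 + y) = -8 + 1*√(74 - 315) = -8 + 1*√(-241) = -8 + 1*(I*√241) = -8 + I*√241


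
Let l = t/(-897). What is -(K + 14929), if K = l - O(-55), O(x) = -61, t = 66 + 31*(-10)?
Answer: -13446274/897 ≈ -14990.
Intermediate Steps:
t = -244 (t = 66 - 310 = -244)
l = 244/897 (l = -244/(-897) = -244*(-1/897) = 244/897 ≈ 0.27202)
K = 54961/897 (K = 244/897 - 1*(-61) = 244/897 + 61 = 54961/897 ≈ 61.272)
-(K + 14929) = -(54961/897 + 14929) = -1*13446274/897 = -13446274/897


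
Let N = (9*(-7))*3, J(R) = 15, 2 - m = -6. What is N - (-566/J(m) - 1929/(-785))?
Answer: -72404/471 ≈ -153.72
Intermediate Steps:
m = 8 (m = 2 - 1*(-6) = 2 + 6 = 8)
N = -189 (N = -63*3 = -189)
N - (-566/J(m) - 1929/(-785)) = -189 - (-566/15 - 1929/(-785)) = -189 - (-566*1/15 - 1929*(-1/785)) = -189 - (-566/15 + 1929/785) = -189 - 1*(-16615/471) = -189 + 16615/471 = -72404/471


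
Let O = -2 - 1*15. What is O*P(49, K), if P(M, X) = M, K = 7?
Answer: -833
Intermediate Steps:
O = -17 (O = -2 - 15 = -17)
O*P(49, K) = -17*49 = -833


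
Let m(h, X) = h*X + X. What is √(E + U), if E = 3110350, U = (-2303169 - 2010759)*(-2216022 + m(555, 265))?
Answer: √8924148313246 ≈ 2.9873e+6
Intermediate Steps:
m(h, X) = X + X*h (m(h, X) = X*h + X = X + X*h)
U = 8924145202896 (U = (-2303169 - 2010759)*(-2216022 + 265*(1 + 555)) = -4313928*(-2216022 + 265*556) = -4313928*(-2216022 + 147340) = -4313928*(-2068682) = 8924145202896)
√(E + U) = √(3110350 + 8924145202896) = √8924148313246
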